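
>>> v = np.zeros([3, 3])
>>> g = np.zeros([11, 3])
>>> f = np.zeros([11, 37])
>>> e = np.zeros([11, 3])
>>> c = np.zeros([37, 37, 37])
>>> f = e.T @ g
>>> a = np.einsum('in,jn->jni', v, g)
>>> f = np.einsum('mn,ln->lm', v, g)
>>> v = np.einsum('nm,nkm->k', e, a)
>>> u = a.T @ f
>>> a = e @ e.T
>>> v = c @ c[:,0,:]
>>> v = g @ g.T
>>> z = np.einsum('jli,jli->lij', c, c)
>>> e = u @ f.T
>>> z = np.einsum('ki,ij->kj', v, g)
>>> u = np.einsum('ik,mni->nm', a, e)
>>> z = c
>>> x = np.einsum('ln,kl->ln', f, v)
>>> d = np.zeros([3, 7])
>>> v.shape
(11, 11)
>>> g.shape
(11, 3)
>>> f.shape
(11, 3)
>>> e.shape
(3, 3, 11)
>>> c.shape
(37, 37, 37)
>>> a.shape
(11, 11)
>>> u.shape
(3, 3)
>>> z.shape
(37, 37, 37)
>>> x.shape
(11, 3)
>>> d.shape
(3, 7)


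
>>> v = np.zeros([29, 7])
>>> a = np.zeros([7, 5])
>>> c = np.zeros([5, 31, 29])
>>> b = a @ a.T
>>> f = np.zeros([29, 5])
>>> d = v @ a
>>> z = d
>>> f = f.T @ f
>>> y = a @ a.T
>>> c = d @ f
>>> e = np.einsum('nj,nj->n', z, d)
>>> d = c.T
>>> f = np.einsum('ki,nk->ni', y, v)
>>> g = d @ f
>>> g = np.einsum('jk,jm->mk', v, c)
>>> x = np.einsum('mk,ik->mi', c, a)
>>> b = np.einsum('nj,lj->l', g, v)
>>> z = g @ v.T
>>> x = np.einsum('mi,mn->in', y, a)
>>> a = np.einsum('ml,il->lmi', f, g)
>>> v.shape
(29, 7)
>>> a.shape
(7, 29, 5)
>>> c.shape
(29, 5)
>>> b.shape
(29,)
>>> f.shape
(29, 7)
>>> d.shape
(5, 29)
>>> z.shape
(5, 29)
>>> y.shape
(7, 7)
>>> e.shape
(29,)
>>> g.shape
(5, 7)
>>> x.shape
(7, 5)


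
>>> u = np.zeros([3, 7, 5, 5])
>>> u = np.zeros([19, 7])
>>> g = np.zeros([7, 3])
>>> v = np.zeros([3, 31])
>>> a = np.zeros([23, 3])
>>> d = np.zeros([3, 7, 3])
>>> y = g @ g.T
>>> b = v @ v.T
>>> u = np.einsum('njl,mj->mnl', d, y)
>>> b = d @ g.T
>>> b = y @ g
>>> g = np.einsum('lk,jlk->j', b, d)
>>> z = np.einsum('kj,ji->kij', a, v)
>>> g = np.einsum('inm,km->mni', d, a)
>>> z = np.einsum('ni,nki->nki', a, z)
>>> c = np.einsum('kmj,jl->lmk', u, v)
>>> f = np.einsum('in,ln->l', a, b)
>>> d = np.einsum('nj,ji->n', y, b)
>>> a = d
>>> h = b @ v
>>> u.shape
(7, 3, 3)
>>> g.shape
(3, 7, 3)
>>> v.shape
(3, 31)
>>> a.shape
(7,)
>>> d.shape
(7,)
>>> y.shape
(7, 7)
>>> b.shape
(7, 3)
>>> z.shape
(23, 31, 3)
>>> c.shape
(31, 3, 7)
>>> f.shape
(7,)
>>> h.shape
(7, 31)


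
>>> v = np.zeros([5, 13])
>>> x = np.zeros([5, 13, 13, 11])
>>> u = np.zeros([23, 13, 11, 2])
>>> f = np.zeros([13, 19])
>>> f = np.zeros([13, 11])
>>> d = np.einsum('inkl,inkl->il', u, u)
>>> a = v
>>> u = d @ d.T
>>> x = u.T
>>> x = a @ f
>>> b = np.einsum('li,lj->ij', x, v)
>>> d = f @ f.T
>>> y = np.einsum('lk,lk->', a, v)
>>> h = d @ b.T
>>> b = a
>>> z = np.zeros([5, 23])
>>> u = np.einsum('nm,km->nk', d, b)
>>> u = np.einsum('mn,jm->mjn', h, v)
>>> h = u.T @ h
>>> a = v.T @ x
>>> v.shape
(5, 13)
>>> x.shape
(5, 11)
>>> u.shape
(13, 5, 11)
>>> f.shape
(13, 11)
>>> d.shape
(13, 13)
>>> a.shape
(13, 11)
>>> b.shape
(5, 13)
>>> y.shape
()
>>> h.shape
(11, 5, 11)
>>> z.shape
(5, 23)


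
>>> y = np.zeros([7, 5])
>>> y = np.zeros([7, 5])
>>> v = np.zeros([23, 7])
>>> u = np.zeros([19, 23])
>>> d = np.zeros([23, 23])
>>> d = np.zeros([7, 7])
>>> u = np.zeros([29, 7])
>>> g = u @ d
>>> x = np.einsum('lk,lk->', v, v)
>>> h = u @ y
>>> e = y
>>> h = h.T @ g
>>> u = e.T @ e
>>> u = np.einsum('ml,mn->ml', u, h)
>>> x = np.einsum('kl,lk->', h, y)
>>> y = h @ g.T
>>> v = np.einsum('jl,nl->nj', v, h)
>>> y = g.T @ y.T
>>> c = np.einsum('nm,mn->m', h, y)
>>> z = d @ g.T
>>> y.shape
(7, 5)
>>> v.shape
(5, 23)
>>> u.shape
(5, 5)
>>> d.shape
(7, 7)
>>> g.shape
(29, 7)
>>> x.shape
()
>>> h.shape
(5, 7)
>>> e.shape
(7, 5)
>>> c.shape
(7,)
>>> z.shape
(7, 29)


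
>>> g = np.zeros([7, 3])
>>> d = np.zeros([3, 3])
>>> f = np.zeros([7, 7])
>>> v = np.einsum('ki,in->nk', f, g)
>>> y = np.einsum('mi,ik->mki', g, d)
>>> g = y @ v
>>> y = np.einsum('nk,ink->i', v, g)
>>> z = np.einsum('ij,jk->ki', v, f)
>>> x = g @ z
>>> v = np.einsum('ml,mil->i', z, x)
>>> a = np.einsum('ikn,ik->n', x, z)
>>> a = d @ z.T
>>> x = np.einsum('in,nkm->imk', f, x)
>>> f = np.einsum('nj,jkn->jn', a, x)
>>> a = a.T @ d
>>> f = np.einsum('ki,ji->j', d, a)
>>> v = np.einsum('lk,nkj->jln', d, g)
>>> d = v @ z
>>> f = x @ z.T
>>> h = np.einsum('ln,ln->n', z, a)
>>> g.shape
(7, 3, 7)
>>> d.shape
(7, 3, 3)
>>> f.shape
(7, 3, 7)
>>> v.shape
(7, 3, 7)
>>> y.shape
(7,)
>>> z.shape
(7, 3)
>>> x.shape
(7, 3, 3)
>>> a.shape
(7, 3)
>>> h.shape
(3,)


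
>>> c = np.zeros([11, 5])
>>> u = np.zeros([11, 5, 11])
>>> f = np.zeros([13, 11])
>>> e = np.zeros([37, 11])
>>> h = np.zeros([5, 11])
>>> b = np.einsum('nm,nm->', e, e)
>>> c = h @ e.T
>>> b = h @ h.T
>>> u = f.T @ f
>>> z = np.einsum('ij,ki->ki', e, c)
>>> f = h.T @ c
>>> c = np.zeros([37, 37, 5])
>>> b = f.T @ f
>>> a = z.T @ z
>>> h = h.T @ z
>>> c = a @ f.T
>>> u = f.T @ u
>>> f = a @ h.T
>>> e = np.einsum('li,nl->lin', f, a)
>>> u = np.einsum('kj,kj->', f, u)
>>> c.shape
(37, 11)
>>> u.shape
()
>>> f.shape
(37, 11)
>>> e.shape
(37, 11, 37)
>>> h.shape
(11, 37)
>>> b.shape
(37, 37)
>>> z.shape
(5, 37)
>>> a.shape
(37, 37)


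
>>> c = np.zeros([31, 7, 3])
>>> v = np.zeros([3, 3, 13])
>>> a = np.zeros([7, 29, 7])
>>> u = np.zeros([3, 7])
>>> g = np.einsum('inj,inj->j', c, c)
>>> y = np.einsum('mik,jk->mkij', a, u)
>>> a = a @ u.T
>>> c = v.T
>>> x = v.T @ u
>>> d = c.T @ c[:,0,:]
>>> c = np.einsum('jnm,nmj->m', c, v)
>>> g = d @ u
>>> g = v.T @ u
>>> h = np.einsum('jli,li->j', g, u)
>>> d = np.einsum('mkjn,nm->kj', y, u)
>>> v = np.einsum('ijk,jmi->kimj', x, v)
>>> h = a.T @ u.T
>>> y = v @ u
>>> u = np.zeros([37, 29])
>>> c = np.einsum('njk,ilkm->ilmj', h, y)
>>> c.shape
(7, 13, 7, 29)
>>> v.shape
(7, 13, 3, 3)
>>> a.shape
(7, 29, 3)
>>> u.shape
(37, 29)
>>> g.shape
(13, 3, 7)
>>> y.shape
(7, 13, 3, 7)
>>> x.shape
(13, 3, 7)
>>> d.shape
(7, 29)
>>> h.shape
(3, 29, 3)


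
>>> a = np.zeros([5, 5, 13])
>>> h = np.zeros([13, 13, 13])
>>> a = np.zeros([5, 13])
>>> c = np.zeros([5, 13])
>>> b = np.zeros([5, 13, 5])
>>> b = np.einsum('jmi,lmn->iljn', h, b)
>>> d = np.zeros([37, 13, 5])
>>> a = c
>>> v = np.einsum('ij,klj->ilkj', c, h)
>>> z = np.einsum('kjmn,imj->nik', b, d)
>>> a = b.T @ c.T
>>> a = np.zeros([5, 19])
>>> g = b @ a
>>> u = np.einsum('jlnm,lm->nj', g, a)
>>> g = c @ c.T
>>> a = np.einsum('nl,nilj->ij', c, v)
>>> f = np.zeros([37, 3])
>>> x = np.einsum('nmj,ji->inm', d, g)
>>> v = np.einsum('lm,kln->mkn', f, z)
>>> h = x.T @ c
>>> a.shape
(13, 13)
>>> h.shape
(13, 37, 13)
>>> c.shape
(5, 13)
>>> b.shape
(13, 5, 13, 5)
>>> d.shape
(37, 13, 5)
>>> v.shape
(3, 5, 13)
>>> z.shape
(5, 37, 13)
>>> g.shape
(5, 5)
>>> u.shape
(13, 13)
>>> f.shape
(37, 3)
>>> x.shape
(5, 37, 13)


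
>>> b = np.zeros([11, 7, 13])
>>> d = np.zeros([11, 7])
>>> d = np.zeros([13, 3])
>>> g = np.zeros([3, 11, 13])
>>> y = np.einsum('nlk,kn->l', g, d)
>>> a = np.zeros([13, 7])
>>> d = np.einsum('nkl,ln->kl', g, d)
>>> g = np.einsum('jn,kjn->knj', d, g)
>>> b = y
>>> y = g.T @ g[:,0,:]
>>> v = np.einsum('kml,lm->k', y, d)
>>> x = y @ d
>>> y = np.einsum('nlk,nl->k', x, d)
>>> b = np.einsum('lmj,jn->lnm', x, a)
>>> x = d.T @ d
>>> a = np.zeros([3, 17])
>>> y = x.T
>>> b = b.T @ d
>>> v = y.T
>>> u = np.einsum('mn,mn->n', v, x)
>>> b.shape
(13, 7, 13)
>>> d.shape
(11, 13)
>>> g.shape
(3, 13, 11)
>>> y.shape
(13, 13)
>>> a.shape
(3, 17)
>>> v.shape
(13, 13)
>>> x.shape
(13, 13)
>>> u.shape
(13,)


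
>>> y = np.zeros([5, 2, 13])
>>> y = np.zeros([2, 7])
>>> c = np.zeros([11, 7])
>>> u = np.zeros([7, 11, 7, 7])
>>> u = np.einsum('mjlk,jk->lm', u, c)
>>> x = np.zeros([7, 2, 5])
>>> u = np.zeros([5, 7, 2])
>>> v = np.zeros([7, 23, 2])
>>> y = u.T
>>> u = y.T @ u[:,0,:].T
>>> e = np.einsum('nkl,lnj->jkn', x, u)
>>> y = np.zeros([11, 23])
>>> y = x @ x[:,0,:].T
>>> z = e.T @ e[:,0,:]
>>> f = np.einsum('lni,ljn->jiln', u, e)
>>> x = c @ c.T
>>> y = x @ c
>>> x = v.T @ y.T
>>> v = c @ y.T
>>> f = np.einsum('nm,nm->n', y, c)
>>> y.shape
(11, 7)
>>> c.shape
(11, 7)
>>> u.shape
(5, 7, 5)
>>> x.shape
(2, 23, 11)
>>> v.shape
(11, 11)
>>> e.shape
(5, 2, 7)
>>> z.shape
(7, 2, 7)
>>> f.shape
(11,)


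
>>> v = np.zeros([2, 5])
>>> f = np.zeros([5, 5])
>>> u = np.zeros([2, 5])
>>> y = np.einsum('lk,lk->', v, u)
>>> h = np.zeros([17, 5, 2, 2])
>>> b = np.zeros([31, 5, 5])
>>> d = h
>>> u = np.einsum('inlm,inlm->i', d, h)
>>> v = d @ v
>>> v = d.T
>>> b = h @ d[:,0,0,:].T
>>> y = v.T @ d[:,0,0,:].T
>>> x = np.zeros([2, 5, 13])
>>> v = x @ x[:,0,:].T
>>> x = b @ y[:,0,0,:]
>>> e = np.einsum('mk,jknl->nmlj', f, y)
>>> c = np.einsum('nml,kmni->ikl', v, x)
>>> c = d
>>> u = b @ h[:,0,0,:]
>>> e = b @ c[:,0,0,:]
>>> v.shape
(2, 5, 2)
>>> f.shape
(5, 5)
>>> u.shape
(17, 5, 2, 2)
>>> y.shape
(17, 5, 2, 17)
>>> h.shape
(17, 5, 2, 2)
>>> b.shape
(17, 5, 2, 17)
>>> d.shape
(17, 5, 2, 2)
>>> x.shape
(17, 5, 2, 17)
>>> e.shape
(17, 5, 2, 2)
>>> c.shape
(17, 5, 2, 2)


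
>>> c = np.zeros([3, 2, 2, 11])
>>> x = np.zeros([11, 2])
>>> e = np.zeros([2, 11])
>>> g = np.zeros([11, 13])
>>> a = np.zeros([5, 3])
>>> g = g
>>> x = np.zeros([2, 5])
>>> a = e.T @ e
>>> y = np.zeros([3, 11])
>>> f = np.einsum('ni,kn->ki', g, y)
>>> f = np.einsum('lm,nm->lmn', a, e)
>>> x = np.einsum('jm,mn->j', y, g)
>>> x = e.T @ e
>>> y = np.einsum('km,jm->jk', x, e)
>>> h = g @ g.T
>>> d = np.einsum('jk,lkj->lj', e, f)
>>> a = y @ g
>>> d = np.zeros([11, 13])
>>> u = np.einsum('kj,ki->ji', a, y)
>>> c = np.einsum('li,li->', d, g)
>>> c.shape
()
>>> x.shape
(11, 11)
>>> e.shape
(2, 11)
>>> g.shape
(11, 13)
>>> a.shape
(2, 13)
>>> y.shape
(2, 11)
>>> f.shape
(11, 11, 2)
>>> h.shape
(11, 11)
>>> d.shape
(11, 13)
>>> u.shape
(13, 11)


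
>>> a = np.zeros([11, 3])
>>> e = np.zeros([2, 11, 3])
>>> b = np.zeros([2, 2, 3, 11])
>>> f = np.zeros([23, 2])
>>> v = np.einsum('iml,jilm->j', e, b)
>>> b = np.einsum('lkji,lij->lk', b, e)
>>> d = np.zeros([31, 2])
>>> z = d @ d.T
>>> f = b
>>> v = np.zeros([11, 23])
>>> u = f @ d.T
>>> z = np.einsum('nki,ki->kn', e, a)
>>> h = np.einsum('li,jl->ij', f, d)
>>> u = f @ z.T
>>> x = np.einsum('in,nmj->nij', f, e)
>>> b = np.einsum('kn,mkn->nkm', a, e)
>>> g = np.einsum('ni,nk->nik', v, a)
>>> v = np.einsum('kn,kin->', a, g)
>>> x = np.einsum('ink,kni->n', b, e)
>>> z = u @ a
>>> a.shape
(11, 3)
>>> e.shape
(2, 11, 3)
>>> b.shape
(3, 11, 2)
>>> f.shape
(2, 2)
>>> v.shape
()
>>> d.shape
(31, 2)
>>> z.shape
(2, 3)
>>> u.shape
(2, 11)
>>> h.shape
(2, 31)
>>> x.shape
(11,)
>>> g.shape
(11, 23, 3)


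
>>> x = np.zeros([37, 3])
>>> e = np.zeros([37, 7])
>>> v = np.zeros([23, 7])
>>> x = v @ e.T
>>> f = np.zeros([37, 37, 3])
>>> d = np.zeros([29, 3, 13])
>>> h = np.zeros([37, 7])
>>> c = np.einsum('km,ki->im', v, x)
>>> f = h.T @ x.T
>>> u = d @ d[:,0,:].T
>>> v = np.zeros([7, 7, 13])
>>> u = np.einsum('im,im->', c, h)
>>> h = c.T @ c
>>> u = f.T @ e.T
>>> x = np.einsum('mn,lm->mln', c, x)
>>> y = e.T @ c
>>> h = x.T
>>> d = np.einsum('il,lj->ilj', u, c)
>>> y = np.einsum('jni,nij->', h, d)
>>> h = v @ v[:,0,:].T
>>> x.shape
(37, 23, 7)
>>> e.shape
(37, 7)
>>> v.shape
(7, 7, 13)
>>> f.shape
(7, 23)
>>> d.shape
(23, 37, 7)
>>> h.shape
(7, 7, 7)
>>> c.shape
(37, 7)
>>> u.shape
(23, 37)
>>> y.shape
()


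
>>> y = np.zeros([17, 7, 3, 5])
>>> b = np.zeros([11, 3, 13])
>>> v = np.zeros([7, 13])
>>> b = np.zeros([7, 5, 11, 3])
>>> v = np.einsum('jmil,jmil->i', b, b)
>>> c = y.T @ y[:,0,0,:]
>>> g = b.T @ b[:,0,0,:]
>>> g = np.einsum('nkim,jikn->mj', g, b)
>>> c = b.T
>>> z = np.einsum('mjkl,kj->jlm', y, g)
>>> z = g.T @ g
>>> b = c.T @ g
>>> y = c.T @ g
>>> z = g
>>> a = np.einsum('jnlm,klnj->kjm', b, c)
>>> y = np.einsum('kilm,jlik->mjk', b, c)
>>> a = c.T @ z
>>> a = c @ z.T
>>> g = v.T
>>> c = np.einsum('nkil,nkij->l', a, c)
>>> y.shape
(7, 3, 7)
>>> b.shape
(7, 5, 11, 7)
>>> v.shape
(11,)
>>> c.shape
(3,)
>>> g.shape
(11,)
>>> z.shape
(3, 7)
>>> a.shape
(3, 11, 5, 3)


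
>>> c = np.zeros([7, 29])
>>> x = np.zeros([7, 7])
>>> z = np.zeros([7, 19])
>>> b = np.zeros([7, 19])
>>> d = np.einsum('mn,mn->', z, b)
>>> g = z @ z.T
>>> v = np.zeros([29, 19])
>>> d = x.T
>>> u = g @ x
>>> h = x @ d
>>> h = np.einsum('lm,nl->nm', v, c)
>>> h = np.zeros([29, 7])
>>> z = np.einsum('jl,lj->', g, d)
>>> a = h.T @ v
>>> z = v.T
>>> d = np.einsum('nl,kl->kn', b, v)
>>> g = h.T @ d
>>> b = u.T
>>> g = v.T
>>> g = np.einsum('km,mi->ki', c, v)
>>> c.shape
(7, 29)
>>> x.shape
(7, 7)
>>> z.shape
(19, 29)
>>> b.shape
(7, 7)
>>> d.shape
(29, 7)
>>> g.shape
(7, 19)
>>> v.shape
(29, 19)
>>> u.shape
(7, 7)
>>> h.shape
(29, 7)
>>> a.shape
(7, 19)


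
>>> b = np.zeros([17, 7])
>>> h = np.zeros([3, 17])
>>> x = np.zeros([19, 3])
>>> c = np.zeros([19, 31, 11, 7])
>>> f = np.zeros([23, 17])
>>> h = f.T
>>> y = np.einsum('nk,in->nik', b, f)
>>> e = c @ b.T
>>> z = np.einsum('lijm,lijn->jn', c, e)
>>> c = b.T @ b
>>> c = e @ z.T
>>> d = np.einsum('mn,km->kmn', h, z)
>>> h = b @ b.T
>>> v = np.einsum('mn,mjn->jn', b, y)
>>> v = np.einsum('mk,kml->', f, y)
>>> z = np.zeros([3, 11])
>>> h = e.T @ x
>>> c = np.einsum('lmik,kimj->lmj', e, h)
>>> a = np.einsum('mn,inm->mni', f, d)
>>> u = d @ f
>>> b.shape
(17, 7)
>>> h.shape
(17, 11, 31, 3)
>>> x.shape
(19, 3)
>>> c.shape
(19, 31, 3)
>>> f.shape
(23, 17)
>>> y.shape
(17, 23, 7)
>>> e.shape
(19, 31, 11, 17)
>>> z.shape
(3, 11)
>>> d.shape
(11, 17, 23)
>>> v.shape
()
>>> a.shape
(23, 17, 11)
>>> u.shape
(11, 17, 17)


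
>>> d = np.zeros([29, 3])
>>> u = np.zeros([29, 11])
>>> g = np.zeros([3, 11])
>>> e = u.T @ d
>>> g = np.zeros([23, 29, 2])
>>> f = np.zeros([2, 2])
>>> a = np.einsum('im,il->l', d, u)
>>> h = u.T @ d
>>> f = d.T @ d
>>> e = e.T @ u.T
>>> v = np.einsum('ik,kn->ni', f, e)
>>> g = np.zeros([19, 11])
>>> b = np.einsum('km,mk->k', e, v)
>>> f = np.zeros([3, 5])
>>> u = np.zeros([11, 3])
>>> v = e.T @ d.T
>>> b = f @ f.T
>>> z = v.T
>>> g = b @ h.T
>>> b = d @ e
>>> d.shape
(29, 3)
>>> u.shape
(11, 3)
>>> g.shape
(3, 11)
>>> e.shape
(3, 29)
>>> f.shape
(3, 5)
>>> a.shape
(11,)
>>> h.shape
(11, 3)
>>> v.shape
(29, 29)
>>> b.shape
(29, 29)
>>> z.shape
(29, 29)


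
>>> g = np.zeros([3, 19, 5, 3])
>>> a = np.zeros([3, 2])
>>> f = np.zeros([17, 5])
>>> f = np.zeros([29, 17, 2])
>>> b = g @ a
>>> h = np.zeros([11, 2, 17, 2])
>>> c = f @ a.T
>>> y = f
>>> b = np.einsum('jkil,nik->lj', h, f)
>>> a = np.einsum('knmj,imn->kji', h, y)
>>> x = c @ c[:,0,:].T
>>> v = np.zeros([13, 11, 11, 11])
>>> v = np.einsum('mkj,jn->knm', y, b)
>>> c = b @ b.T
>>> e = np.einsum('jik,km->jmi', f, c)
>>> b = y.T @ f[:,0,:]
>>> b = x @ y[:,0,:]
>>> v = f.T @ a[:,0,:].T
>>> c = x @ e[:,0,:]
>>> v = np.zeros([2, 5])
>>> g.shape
(3, 19, 5, 3)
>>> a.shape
(11, 2, 29)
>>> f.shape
(29, 17, 2)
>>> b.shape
(29, 17, 2)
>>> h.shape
(11, 2, 17, 2)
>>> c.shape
(29, 17, 17)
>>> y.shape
(29, 17, 2)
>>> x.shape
(29, 17, 29)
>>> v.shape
(2, 5)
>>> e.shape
(29, 2, 17)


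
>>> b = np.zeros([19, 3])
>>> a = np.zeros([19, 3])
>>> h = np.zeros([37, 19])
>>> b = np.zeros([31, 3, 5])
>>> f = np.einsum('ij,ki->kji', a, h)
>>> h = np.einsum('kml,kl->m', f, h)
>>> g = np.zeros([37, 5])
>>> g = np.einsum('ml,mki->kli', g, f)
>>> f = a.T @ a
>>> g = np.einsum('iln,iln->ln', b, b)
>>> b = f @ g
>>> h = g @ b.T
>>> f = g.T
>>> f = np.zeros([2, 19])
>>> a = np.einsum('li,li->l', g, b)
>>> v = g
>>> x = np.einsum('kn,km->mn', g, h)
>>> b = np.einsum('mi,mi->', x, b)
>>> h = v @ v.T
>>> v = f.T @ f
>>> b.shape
()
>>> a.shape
(3,)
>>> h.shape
(3, 3)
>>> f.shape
(2, 19)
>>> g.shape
(3, 5)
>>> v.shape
(19, 19)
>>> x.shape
(3, 5)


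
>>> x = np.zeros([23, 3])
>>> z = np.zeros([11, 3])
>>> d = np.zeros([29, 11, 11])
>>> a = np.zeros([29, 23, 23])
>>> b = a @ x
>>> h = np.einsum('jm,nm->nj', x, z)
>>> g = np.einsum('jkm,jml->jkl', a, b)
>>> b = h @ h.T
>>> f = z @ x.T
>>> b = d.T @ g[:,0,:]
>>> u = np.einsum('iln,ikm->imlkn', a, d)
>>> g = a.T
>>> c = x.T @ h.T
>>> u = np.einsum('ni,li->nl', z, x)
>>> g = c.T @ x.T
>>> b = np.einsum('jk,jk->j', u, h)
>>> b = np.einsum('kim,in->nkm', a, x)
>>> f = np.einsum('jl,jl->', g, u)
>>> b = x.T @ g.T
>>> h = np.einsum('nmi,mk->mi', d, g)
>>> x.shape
(23, 3)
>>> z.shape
(11, 3)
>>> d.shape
(29, 11, 11)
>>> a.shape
(29, 23, 23)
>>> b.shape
(3, 11)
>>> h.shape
(11, 11)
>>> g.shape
(11, 23)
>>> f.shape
()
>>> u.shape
(11, 23)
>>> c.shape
(3, 11)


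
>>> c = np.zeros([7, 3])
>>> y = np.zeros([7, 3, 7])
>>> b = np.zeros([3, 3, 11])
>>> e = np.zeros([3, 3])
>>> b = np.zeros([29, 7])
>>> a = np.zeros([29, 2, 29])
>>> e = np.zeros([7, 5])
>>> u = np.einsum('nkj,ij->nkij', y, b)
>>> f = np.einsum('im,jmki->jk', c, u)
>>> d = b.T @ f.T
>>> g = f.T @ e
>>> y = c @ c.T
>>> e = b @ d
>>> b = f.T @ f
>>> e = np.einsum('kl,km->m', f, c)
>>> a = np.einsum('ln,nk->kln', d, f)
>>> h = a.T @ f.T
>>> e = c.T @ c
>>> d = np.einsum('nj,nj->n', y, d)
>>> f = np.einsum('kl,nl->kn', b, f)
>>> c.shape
(7, 3)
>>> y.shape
(7, 7)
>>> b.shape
(29, 29)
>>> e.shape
(3, 3)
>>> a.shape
(29, 7, 7)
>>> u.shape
(7, 3, 29, 7)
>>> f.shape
(29, 7)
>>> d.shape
(7,)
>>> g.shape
(29, 5)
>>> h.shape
(7, 7, 7)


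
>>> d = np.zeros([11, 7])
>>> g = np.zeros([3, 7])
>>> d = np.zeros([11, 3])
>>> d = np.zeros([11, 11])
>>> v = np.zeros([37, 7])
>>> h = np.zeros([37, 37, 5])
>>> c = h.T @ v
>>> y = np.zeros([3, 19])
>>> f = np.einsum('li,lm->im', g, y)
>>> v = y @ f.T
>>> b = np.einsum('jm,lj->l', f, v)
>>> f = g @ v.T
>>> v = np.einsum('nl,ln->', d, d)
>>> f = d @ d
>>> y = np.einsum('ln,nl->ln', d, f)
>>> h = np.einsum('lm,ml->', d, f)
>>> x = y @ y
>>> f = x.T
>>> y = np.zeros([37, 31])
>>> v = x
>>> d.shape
(11, 11)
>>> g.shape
(3, 7)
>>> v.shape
(11, 11)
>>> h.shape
()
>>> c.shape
(5, 37, 7)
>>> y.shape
(37, 31)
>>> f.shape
(11, 11)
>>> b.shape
(3,)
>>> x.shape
(11, 11)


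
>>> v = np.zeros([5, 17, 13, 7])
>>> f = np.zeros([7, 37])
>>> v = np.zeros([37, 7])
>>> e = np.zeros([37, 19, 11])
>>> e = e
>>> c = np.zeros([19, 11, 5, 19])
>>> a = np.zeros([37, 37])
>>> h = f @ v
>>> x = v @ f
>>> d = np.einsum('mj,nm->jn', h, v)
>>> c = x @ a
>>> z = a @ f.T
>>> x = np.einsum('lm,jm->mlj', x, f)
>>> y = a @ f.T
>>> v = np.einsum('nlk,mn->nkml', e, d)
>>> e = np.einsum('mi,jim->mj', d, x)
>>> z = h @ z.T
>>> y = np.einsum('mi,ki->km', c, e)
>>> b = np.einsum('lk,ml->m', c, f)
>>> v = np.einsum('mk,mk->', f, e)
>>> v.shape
()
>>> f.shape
(7, 37)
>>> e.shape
(7, 37)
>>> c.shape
(37, 37)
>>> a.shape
(37, 37)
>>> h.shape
(7, 7)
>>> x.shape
(37, 37, 7)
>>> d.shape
(7, 37)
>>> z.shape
(7, 37)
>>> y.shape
(7, 37)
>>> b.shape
(7,)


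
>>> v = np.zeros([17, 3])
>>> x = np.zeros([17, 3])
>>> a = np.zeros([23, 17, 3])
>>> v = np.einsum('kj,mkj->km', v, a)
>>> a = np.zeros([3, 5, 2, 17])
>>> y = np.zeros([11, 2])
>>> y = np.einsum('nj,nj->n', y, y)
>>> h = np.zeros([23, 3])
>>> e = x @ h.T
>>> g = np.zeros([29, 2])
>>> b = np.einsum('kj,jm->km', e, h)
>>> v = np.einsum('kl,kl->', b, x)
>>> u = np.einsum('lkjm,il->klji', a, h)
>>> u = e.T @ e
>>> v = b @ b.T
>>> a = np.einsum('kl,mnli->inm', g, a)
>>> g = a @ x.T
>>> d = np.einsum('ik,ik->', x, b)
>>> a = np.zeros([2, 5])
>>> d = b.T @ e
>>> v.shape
(17, 17)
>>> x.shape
(17, 3)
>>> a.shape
(2, 5)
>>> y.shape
(11,)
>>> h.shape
(23, 3)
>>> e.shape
(17, 23)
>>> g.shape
(17, 5, 17)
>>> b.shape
(17, 3)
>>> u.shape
(23, 23)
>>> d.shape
(3, 23)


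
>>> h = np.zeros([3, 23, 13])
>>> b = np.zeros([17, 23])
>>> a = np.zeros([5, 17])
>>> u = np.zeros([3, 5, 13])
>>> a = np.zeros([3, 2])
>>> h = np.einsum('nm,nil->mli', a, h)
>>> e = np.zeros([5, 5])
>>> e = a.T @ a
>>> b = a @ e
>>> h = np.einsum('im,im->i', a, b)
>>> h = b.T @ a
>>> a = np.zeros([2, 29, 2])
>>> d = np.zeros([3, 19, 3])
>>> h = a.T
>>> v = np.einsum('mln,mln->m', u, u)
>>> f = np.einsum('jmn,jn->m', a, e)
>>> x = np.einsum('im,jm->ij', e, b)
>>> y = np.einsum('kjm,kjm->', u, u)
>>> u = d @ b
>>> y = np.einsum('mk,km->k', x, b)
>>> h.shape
(2, 29, 2)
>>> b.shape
(3, 2)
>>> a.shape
(2, 29, 2)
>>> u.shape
(3, 19, 2)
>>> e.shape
(2, 2)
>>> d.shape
(3, 19, 3)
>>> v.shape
(3,)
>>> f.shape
(29,)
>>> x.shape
(2, 3)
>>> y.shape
(3,)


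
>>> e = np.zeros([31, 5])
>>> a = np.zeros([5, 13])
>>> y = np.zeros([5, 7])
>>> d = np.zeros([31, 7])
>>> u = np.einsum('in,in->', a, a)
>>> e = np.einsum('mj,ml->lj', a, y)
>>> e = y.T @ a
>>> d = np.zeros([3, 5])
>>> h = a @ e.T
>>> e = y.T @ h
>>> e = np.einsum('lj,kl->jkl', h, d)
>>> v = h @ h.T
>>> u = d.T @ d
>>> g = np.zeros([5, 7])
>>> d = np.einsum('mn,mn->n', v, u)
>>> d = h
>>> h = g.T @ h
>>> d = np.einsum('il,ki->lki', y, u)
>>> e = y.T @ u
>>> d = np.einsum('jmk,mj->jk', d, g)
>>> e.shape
(7, 5)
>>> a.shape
(5, 13)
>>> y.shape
(5, 7)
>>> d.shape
(7, 5)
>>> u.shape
(5, 5)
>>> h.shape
(7, 7)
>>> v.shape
(5, 5)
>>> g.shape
(5, 7)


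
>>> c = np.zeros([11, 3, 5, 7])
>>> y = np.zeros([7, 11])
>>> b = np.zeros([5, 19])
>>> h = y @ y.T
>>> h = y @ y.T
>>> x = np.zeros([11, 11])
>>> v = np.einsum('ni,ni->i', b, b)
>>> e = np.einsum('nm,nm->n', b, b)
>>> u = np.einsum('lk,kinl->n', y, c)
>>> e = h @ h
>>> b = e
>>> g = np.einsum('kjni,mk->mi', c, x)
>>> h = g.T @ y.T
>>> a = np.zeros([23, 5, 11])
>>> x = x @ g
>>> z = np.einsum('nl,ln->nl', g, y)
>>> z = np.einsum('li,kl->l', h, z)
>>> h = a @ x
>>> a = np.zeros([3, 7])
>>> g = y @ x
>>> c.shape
(11, 3, 5, 7)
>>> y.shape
(7, 11)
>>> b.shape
(7, 7)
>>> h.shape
(23, 5, 7)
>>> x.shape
(11, 7)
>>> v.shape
(19,)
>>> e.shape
(7, 7)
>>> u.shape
(5,)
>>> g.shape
(7, 7)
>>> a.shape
(3, 7)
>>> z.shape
(7,)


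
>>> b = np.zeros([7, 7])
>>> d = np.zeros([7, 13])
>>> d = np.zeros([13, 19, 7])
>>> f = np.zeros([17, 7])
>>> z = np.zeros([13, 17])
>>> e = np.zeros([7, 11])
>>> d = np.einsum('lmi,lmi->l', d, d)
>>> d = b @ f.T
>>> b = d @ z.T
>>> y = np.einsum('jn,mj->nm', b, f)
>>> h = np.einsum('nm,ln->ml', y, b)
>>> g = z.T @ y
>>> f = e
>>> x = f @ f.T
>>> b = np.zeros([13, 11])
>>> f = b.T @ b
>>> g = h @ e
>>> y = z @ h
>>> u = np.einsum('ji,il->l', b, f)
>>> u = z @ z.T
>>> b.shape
(13, 11)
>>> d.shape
(7, 17)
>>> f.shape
(11, 11)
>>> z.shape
(13, 17)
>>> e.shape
(7, 11)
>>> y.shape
(13, 7)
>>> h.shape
(17, 7)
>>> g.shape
(17, 11)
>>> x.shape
(7, 7)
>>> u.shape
(13, 13)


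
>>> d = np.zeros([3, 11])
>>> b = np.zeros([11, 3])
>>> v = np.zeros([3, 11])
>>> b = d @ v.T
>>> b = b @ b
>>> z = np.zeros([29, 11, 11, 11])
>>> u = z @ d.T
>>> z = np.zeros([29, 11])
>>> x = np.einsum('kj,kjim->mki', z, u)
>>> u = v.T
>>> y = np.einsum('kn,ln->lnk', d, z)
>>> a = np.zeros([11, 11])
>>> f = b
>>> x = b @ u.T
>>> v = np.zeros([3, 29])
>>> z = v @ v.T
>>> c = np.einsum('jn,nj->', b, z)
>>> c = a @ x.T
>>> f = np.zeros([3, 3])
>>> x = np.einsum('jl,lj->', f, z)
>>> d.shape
(3, 11)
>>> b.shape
(3, 3)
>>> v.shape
(3, 29)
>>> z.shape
(3, 3)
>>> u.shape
(11, 3)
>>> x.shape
()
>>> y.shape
(29, 11, 3)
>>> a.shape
(11, 11)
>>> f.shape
(3, 3)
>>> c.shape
(11, 3)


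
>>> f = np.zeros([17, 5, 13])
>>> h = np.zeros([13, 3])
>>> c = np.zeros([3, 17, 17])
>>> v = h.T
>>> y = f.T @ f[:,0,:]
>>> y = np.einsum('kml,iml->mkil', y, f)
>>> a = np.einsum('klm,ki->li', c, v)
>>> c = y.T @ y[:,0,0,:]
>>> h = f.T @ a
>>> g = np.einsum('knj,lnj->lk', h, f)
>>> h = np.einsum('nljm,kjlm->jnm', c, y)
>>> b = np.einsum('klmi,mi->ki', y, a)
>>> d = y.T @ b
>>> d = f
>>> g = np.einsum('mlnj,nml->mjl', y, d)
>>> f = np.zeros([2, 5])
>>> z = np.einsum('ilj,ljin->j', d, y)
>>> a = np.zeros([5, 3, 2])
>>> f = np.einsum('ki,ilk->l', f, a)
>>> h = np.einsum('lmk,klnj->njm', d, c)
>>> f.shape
(3,)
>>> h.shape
(13, 13, 5)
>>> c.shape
(13, 17, 13, 13)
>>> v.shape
(3, 13)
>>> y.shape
(5, 13, 17, 13)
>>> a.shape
(5, 3, 2)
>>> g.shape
(5, 13, 13)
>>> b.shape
(5, 13)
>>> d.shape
(17, 5, 13)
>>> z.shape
(13,)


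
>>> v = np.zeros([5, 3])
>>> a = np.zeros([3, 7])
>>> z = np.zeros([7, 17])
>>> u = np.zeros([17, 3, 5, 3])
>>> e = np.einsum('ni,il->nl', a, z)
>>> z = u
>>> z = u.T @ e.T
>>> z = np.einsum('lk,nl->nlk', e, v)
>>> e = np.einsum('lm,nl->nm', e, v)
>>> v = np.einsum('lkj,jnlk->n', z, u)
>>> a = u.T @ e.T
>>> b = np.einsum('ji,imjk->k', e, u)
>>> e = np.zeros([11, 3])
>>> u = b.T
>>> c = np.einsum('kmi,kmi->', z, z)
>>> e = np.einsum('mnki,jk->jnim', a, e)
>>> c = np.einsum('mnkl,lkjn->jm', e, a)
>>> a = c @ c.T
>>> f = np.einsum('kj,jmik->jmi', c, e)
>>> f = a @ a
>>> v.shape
(3,)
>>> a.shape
(3, 3)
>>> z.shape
(5, 3, 17)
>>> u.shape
(3,)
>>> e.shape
(11, 5, 5, 3)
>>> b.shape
(3,)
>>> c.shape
(3, 11)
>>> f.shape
(3, 3)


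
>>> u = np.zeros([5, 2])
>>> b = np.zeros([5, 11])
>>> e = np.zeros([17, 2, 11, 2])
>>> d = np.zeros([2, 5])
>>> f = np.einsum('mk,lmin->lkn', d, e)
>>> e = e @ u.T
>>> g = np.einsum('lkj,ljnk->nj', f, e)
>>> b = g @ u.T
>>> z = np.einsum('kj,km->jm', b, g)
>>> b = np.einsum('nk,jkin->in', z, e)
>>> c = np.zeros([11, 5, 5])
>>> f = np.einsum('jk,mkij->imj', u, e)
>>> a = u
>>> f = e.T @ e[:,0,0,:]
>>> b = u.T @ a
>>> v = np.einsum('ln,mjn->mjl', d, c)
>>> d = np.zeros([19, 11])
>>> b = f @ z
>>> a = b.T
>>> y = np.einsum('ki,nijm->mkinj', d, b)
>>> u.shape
(5, 2)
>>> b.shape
(5, 11, 2, 2)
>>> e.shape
(17, 2, 11, 5)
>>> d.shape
(19, 11)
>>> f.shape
(5, 11, 2, 5)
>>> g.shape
(11, 2)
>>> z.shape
(5, 2)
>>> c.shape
(11, 5, 5)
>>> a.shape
(2, 2, 11, 5)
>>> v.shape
(11, 5, 2)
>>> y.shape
(2, 19, 11, 5, 2)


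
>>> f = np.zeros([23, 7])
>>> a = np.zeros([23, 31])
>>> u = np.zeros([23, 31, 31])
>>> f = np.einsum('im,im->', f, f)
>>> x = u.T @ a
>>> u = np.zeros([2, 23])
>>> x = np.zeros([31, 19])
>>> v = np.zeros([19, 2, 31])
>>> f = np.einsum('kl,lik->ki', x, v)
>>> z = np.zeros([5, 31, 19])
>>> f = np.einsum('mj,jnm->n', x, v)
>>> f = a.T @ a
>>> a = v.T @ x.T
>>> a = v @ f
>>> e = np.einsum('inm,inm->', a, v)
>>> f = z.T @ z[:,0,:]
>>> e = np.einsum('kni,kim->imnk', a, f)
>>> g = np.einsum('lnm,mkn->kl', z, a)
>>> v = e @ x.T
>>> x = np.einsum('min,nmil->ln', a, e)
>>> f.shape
(19, 31, 19)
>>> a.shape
(19, 2, 31)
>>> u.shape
(2, 23)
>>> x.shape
(19, 31)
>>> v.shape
(31, 19, 2, 31)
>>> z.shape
(5, 31, 19)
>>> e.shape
(31, 19, 2, 19)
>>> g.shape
(2, 5)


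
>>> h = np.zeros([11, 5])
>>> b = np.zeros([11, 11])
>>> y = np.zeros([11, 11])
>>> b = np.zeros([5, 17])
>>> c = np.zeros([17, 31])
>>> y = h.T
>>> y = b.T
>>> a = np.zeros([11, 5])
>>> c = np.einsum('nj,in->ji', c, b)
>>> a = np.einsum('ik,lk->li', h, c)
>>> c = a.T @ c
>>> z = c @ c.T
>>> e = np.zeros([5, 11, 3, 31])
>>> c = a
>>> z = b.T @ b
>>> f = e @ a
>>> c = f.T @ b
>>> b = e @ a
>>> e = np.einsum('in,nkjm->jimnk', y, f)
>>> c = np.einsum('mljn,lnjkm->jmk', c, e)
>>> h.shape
(11, 5)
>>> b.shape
(5, 11, 3, 11)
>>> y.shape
(17, 5)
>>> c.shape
(11, 11, 5)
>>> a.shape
(31, 11)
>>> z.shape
(17, 17)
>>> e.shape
(3, 17, 11, 5, 11)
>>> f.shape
(5, 11, 3, 11)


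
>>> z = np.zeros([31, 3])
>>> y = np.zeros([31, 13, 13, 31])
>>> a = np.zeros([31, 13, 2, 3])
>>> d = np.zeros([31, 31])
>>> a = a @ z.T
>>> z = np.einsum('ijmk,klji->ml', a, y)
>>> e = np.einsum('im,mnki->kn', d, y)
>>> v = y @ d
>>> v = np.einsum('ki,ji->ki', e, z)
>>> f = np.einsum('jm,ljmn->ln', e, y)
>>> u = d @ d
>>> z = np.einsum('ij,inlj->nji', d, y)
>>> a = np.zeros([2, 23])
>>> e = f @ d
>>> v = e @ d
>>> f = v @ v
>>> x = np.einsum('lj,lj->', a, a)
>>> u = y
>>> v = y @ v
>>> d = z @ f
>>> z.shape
(13, 31, 31)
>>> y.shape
(31, 13, 13, 31)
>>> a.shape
(2, 23)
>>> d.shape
(13, 31, 31)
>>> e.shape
(31, 31)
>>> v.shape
(31, 13, 13, 31)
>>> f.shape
(31, 31)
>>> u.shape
(31, 13, 13, 31)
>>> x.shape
()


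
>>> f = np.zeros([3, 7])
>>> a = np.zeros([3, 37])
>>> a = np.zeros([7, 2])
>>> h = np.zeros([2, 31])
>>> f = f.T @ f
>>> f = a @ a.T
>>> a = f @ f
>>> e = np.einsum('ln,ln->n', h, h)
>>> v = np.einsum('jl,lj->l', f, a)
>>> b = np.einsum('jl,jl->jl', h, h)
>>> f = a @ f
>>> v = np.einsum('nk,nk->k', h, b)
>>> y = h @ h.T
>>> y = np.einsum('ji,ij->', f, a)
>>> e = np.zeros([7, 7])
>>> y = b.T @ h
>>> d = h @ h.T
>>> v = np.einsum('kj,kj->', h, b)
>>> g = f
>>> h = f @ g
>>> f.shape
(7, 7)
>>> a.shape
(7, 7)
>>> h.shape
(7, 7)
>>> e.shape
(7, 7)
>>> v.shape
()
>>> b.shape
(2, 31)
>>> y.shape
(31, 31)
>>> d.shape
(2, 2)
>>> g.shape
(7, 7)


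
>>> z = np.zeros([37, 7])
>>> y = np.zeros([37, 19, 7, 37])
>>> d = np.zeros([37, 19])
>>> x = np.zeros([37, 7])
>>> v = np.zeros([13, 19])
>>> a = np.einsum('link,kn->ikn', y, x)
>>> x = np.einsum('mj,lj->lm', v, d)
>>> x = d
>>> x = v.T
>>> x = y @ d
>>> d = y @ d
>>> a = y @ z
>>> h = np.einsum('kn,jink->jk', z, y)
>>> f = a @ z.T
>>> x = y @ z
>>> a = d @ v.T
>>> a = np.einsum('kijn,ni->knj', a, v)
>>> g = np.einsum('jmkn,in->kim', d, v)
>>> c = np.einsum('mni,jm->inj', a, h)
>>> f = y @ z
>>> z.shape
(37, 7)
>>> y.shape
(37, 19, 7, 37)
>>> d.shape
(37, 19, 7, 19)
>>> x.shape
(37, 19, 7, 7)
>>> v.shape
(13, 19)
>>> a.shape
(37, 13, 7)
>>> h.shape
(37, 37)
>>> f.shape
(37, 19, 7, 7)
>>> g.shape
(7, 13, 19)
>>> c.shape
(7, 13, 37)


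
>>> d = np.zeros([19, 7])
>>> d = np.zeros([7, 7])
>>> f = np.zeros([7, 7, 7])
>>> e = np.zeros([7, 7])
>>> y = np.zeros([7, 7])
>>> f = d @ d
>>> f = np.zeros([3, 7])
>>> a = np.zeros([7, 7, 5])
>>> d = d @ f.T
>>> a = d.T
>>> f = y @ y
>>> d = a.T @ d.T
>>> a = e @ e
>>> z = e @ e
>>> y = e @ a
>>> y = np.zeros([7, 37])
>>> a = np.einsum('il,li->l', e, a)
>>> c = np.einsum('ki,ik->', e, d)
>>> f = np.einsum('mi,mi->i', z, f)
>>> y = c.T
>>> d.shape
(7, 7)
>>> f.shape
(7,)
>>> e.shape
(7, 7)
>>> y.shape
()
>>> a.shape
(7,)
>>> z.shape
(7, 7)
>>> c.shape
()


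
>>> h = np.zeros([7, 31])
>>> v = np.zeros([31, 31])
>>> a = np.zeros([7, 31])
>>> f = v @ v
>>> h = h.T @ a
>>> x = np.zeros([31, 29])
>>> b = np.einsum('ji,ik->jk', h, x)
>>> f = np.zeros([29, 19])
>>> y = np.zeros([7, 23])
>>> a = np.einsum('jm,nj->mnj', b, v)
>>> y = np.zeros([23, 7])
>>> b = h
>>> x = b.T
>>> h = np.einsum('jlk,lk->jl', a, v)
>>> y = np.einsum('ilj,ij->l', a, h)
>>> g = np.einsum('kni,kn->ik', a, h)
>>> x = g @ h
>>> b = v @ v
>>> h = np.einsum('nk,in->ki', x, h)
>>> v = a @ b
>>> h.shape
(31, 29)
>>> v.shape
(29, 31, 31)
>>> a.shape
(29, 31, 31)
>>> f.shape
(29, 19)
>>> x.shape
(31, 31)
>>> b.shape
(31, 31)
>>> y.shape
(31,)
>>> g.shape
(31, 29)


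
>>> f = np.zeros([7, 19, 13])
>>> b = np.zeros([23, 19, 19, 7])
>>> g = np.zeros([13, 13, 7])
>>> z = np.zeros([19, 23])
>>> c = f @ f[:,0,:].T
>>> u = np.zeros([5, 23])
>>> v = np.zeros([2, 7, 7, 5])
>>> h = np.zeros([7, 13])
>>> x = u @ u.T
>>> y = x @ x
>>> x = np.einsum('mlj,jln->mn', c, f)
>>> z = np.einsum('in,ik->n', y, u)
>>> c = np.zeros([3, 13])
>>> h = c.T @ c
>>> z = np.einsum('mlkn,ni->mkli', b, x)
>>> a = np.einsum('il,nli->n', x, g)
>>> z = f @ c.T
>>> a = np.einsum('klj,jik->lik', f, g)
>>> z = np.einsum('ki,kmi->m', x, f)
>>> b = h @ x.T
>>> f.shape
(7, 19, 13)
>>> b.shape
(13, 7)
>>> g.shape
(13, 13, 7)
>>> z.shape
(19,)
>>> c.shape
(3, 13)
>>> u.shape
(5, 23)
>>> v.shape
(2, 7, 7, 5)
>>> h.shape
(13, 13)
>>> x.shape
(7, 13)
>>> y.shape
(5, 5)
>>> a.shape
(19, 13, 7)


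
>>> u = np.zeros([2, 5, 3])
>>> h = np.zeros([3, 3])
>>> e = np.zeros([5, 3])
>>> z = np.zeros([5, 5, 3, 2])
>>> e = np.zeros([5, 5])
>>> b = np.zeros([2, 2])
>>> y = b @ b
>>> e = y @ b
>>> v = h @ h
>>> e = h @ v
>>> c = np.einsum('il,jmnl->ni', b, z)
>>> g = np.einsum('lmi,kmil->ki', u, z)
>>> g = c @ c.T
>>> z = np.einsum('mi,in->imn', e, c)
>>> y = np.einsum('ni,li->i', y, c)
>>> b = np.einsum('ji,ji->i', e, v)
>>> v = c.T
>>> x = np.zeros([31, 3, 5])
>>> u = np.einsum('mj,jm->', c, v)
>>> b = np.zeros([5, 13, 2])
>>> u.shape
()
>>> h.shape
(3, 3)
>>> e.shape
(3, 3)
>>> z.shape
(3, 3, 2)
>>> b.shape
(5, 13, 2)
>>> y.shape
(2,)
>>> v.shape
(2, 3)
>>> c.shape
(3, 2)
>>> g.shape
(3, 3)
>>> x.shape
(31, 3, 5)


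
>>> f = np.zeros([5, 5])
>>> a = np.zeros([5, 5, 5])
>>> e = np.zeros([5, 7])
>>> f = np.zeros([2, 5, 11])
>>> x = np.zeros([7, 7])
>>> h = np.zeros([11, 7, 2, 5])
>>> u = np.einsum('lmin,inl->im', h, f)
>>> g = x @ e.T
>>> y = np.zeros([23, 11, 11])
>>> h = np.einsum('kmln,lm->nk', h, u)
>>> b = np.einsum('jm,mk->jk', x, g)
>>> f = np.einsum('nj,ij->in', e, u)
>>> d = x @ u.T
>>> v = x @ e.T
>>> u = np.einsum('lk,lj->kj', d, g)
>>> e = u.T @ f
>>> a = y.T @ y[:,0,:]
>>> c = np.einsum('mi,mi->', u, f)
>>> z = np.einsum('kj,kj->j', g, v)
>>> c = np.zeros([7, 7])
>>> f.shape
(2, 5)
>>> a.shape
(11, 11, 11)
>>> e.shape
(5, 5)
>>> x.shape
(7, 7)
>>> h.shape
(5, 11)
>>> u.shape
(2, 5)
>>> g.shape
(7, 5)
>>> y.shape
(23, 11, 11)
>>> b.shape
(7, 5)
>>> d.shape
(7, 2)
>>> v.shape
(7, 5)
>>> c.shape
(7, 7)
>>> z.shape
(5,)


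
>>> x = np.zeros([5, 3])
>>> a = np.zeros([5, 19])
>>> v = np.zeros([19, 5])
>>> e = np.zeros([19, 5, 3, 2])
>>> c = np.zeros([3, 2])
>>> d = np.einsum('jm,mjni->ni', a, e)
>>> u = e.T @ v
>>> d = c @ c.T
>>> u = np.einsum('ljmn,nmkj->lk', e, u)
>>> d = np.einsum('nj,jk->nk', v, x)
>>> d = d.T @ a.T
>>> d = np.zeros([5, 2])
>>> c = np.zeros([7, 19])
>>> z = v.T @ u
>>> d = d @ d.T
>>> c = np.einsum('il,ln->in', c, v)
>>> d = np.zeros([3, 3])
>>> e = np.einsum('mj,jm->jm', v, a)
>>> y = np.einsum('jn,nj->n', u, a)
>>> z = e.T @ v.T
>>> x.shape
(5, 3)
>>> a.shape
(5, 19)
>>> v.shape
(19, 5)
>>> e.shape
(5, 19)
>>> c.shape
(7, 5)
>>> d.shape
(3, 3)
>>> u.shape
(19, 5)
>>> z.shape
(19, 19)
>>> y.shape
(5,)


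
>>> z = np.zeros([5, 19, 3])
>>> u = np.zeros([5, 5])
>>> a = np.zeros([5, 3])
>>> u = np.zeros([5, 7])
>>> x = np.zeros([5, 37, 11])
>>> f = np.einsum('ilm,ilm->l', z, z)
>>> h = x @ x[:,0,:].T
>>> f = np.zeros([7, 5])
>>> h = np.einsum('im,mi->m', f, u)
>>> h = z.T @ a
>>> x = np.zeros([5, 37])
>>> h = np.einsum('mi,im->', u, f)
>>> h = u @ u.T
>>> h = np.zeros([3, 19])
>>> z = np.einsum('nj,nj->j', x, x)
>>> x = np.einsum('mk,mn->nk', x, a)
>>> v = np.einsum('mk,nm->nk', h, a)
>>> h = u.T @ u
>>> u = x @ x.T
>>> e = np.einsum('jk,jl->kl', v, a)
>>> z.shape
(37,)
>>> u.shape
(3, 3)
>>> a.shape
(5, 3)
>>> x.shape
(3, 37)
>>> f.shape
(7, 5)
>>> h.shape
(7, 7)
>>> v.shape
(5, 19)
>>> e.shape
(19, 3)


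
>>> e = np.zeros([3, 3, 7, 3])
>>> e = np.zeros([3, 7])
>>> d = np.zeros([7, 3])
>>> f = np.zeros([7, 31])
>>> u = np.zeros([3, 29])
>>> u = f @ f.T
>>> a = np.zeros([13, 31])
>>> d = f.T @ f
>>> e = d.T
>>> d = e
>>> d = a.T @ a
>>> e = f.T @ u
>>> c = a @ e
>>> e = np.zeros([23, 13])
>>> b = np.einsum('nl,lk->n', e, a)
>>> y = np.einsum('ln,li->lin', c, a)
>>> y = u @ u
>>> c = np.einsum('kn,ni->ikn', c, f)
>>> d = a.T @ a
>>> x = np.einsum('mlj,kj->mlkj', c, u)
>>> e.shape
(23, 13)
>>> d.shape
(31, 31)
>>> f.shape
(7, 31)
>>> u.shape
(7, 7)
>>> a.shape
(13, 31)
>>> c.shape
(31, 13, 7)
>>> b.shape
(23,)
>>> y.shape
(7, 7)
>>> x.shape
(31, 13, 7, 7)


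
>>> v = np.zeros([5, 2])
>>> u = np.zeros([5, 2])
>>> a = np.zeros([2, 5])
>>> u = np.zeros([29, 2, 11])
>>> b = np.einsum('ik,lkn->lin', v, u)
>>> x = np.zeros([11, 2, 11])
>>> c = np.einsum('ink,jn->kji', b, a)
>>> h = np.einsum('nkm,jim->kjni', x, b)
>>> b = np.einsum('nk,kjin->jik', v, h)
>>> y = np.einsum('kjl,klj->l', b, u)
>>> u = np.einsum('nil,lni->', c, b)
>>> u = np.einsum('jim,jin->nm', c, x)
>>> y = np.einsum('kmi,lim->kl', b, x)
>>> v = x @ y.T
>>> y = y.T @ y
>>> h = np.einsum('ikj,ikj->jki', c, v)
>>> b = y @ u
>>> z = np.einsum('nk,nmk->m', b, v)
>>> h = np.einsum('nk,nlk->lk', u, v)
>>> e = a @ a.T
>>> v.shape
(11, 2, 29)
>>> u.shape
(11, 29)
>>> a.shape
(2, 5)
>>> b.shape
(11, 29)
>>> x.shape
(11, 2, 11)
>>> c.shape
(11, 2, 29)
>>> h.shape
(2, 29)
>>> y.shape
(11, 11)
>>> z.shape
(2,)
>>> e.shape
(2, 2)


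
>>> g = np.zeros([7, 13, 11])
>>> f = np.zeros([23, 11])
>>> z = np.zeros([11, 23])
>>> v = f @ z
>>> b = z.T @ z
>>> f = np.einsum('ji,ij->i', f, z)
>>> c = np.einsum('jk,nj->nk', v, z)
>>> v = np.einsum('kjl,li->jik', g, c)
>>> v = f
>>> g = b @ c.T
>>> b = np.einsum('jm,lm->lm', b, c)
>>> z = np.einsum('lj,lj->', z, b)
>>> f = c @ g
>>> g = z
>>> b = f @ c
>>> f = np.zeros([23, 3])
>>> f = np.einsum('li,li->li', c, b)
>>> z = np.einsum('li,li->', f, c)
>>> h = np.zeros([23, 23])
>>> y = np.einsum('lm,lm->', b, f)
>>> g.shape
()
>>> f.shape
(11, 23)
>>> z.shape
()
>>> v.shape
(11,)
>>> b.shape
(11, 23)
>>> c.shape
(11, 23)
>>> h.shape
(23, 23)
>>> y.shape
()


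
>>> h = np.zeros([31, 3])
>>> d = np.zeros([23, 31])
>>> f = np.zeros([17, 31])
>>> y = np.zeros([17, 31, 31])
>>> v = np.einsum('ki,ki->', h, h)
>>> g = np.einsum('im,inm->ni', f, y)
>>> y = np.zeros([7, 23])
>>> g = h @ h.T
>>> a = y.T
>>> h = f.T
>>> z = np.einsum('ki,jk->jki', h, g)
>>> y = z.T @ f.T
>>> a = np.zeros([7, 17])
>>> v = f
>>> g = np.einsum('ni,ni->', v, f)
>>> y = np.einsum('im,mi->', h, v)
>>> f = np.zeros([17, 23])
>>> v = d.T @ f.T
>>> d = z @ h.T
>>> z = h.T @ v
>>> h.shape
(31, 17)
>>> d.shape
(31, 31, 31)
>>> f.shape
(17, 23)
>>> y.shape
()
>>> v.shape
(31, 17)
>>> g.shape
()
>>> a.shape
(7, 17)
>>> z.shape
(17, 17)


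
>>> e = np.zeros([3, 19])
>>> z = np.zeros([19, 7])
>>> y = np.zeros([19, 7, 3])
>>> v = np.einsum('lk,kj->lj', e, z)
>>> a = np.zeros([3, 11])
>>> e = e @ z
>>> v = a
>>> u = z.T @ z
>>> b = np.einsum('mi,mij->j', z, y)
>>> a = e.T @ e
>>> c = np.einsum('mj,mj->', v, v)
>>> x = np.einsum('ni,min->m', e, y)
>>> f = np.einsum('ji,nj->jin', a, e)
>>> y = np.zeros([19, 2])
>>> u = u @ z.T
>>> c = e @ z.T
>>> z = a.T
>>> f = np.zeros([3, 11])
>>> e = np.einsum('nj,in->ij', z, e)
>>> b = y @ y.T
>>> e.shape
(3, 7)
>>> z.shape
(7, 7)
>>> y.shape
(19, 2)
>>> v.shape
(3, 11)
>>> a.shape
(7, 7)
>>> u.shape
(7, 19)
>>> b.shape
(19, 19)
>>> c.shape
(3, 19)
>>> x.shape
(19,)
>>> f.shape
(3, 11)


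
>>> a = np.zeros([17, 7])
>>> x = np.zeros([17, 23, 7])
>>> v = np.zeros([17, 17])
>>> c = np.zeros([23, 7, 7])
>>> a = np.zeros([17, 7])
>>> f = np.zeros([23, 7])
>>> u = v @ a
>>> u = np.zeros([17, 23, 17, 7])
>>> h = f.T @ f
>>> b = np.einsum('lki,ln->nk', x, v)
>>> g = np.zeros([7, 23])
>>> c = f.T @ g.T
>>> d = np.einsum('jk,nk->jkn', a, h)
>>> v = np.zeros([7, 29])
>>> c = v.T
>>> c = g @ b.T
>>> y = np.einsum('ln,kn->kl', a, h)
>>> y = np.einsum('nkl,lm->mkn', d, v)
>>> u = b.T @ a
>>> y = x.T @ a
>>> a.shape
(17, 7)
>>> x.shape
(17, 23, 7)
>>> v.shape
(7, 29)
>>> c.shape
(7, 17)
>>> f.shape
(23, 7)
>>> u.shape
(23, 7)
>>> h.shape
(7, 7)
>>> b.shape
(17, 23)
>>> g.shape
(7, 23)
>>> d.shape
(17, 7, 7)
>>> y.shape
(7, 23, 7)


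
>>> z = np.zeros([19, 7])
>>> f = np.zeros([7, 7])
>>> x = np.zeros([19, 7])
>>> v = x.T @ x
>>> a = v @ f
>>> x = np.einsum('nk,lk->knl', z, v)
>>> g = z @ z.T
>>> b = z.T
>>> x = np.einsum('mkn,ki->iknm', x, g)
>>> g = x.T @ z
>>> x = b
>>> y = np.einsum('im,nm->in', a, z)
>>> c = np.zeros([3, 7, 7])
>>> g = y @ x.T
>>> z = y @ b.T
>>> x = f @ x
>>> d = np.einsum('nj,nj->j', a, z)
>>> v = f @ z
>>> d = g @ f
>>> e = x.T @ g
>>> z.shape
(7, 7)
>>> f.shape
(7, 7)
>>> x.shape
(7, 19)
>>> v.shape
(7, 7)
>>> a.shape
(7, 7)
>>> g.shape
(7, 7)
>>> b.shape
(7, 19)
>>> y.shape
(7, 19)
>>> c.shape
(3, 7, 7)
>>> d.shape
(7, 7)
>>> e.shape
(19, 7)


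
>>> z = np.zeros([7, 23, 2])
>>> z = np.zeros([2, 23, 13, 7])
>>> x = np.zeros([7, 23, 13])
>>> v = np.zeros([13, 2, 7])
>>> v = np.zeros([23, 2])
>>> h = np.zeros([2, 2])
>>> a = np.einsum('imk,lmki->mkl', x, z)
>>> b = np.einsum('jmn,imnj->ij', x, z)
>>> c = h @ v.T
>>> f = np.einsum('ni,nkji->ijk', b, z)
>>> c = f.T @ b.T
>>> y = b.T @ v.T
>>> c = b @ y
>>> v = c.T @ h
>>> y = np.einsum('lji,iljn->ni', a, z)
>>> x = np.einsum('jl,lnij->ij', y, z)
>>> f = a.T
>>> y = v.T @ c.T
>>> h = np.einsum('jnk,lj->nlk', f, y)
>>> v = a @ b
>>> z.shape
(2, 23, 13, 7)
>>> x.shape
(13, 7)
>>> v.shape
(23, 13, 7)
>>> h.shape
(13, 2, 23)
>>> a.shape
(23, 13, 2)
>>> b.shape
(2, 7)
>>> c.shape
(2, 23)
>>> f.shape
(2, 13, 23)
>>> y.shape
(2, 2)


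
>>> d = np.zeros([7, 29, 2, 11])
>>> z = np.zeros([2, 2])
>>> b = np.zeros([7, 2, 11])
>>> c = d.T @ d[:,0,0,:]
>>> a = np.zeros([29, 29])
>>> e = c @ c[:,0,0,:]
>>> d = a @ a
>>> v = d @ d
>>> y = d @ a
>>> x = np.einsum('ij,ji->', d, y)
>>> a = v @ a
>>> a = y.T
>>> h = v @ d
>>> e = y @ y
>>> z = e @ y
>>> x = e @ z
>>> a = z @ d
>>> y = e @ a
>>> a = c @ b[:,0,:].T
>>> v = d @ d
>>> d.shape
(29, 29)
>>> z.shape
(29, 29)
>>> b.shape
(7, 2, 11)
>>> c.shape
(11, 2, 29, 11)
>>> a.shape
(11, 2, 29, 7)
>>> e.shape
(29, 29)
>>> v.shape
(29, 29)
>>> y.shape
(29, 29)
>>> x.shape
(29, 29)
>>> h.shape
(29, 29)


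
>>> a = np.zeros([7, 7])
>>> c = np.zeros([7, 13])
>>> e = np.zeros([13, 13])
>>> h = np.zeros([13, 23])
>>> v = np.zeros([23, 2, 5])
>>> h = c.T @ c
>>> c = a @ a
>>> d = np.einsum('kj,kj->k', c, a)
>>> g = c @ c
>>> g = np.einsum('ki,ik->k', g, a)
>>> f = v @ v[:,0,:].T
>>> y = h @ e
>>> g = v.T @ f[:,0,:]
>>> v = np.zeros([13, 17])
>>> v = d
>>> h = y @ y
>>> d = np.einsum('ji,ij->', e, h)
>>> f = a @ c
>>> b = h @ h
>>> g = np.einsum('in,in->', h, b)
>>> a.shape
(7, 7)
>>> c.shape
(7, 7)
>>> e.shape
(13, 13)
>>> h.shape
(13, 13)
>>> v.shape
(7,)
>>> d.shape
()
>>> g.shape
()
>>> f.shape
(7, 7)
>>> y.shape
(13, 13)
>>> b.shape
(13, 13)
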